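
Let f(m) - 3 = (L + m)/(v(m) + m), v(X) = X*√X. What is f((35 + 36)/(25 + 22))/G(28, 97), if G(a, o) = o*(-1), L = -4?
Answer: -3537/55096 + 39*√3337/55096 ≈ -0.023307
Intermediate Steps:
v(X) = X^(3/2)
G(a, o) = -o
f(m) = 3 + (-4 + m)/(m + m^(3/2)) (f(m) = 3 + (-4 + m)/(m^(3/2) + m) = 3 + (-4 + m)/(m + m^(3/2)))
f((35 + 36)/(25 + 22))/G(28, 97) = ((-4 + 3*((35 + 36)/(25 + 22))^(3/2) + 4*((35 + 36)/(25 + 22)))/((35 + 36)/(25 + 22) + ((35 + 36)/(25 + 22))^(3/2)))/((-1*97)) = ((-4 + 3*(71/47)^(3/2) + 4*(71/47))/(71/47 + (71/47)^(3/2)))/(-97) = ((-4 + 3*(71*(1/47))^(3/2) + 4*(71*(1/47)))/(71*(1/47) + (71*(1/47))^(3/2)))*(-1/97) = ((-4 + 3*(71/47)^(3/2) + 4*(71/47))/(71/47 + (71/47)^(3/2)))*(-1/97) = ((-4 + 3*(71*√3337/2209) + 284/47)/(71/47 + 71*√3337/2209))*(-1/97) = ((-4 + 213*√3337/2209 + 284/47)/(71/47 + 71*√3337/2209))*(-1/97) = ((96/47 + 213*√3337/2209)/(71/47 + 71*√3337/2209))*(-1/97) = -(96/47 + 213*√3337/2209)/(97*(71/47 + 71*√3337/2209))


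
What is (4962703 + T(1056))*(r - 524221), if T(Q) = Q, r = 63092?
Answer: -2288933223911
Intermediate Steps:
(4962703 + T(1056))*(r - 524221) = (4962703 + 1056)*(63092 - 524221) = 4963759*(-461129) = -2288933223911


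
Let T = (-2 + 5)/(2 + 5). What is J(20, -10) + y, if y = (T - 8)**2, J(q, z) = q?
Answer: 3789/49 ≈ 77.327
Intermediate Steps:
T = 3/7 ≈ 0.42857
y = 2809/49 (y = (3/7 - 8)**2 = (-53/7)**2 = 2809/49 ≈ 57.327)
J(20, -10) + y = 20 + 2809/49 = 3789/49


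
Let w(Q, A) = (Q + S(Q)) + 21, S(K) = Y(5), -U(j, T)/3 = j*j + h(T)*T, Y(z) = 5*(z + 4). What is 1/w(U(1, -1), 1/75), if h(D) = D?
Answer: 1/60 ≈ 0.016667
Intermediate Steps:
Y(z) = 20 + 5*z (Y(z) = 5*(4 + z) = 20 + 5*z)
U(j, T) = -3*T² - 3*j² (U(j, T) = -3*(j*j + T*T) = -3*(j² + T²) = -3*(T² + j²) = -3*T² - 3*j²)
S(K) = 45 (S(K) = 20 + 5*5 = 20 + 25 = 45)
w(Q, A) = 66 + Q (w(Q, A) = (Q + 45) + 21 = (45 + Q) + 21 = 66 + Q)
1/w(U(1, -1), 1/75) = 1/(66 + (-3*(-1)² - 3*1²)) = 1/(66 + (-3*1 - 3*1)) = 1/(66 + (-3 - 3)) = 1/(66 - 6) = 1/60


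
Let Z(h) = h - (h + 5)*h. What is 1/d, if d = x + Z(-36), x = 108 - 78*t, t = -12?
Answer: -1/108 ≈ -0.0092593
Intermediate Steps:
x = 1044 (x = 108 - 78*(-12) = 108 + 936 = 1044)
Z(h) = h - h*(5 + h) (Z(h) = h - (5 + h)*h = h - h*(5 + h))
d = -108 (d = 1044 - 1*(-36)*(4 - 36) = 1044 - 1*(-36)*(-32) = 1044 - 1152 = -108)
1/d = 1/(-108) = -1/108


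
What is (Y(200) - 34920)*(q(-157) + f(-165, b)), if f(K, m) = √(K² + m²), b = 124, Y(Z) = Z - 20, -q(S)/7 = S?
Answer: -38179260 - 34740*√42601 ≈ -4.5350e+7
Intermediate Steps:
q(S) = -7*S
Y(Z) = -20 + Z
(Y(200) - 34920)*(q(-157) + f(-165, b)) = ((-20 + 200) - 34920)*(-7*(-157) + √((-165)² + 124²)) = (180 - 34920)*(1099 + √(27225 + 15376)) = -34740*(1099 + √42601) = -38179260 - 34740*√42601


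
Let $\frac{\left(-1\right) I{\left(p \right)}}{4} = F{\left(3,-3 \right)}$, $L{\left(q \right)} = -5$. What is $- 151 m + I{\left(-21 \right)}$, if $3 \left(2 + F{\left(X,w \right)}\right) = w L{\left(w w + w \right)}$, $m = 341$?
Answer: $-51503$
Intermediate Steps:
$F{\left(X,w \right)} = -2 - \frac{5 w}{3}$ ($F{\left(X,w \right)} = -2 + \frac{w \left(-5\right)}{3} = -2 + \frac{\left(-5\right) w}{3} = -2 - \frac{5 w}{3}$)
$I{\left(p \right)} = -12$ ($I{\left(p \right)} = - 4 \left(-2 - -5\right) = - 4 \left(-2 + 5\right) = \left(-4\right) 3 = -12$)
$- 151 m + I{\left(-21 \right)} = \left(-151\right) 341 - 12 = -51491 - 12 = -51503$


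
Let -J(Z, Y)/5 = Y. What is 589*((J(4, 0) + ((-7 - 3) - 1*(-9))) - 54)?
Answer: -32395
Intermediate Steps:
J(Z, Y) = -5*Y
589*((J(4, 0) + ((-7 - 3) - 1*(-9))) - 54) = 589*((-5*0 + ((-7 - 3) - 1*(-9))) - 54) = 589*((0 + (-10 + 9)) - 54) = 589*((0 - 1) - 54) = 589*(-1 - 54) = 589*(-55) = -32395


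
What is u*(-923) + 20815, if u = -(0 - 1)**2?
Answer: 21738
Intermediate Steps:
u = -1 (u = -1*(-1)**2 = -1*1 = -1)
u*(-923) + 20815 = -1*(-923) + 20815 = 923 + 20815 = 21738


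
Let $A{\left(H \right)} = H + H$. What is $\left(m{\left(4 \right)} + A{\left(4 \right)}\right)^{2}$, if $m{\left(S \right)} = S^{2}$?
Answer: $576$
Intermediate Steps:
$A{\left(H \right)} = 2 H$
$\left(m{\left(4 \right)} + A{\left(4 \right)}\right)^{2} = \left(4^{2} + 2 \cdot 4\right)^{2} = \left(16 + 8\right)^{2} = 24^{2} = 576$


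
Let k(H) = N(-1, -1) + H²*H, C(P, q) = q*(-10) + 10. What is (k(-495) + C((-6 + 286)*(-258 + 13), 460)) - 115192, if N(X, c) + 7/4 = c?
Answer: -485628639/4 ≈ -1.2141e+8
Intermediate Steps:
N(X, c) = -7/4 + c
C(P, q) = 10 - 10*q (C(P, q) = -10*q + 10 = 10 - 10*q)
k(H) = -11/4 + H³ (k(H) = (-7/4 - 1) + H²*H = -11/4 + H³)
(k(-495) + C((-6 + 286)*(-258 + 13), 460)) - 115192 = ((-11/4 + (-495)³) + (10 - 10*460)) - 115192 = ((-11/4 - 121287375) + (10 - 4600)) - 115192 = (-485149511/4 - 4590) - 115192 = -485167871/4 - 115192 = -485628639/4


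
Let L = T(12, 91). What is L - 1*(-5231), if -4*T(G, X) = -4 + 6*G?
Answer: 5214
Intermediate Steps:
T(G, X) = 1 - 3*G/2 (T(G, X) = -(-4 + 6*G)/4 = 1 - 3*G/2)
L = -17 (L = 1 - 3/2*12 = 1 - 18 = -17)
L - 1*(-5231) = -17 - 1*(-5231) = -17 + 5231 = 5214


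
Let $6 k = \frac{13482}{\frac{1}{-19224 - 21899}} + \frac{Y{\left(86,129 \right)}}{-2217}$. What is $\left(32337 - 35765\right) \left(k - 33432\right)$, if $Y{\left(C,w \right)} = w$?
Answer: $\frac{702508316708890}{2217} \approx 3.1687 \cdot 10^{11}$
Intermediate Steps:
$k = - \frac{409716591397}{4434}$ ($k = \frac{\frac{13482}{\frac{1}{-19224 - 21899}} + \frac{129}{-2217}}{6} = \frac{\frac{13482}{\frac{1}{-41123}} + 129 \left(- \frac{1}{2217}\right)}{6} = \frac{\frac{13482}{- \frac{1}{41123}} - \frac{43}{739}}{6} = \frac{13482 \left(-41123\right) - \frac{43}{739}}{6} = \frac{-554420286 - \frac{43}{739}}{6} = \frac{1}{6} \left(- \frac{409716591397}{739}\right) = - \frac{409716591397}{4434} \approx -9.2403 \cdot 10^{7}$)
$\left(32337 - 35765\right) \left(k - 33432\right) = \left(32337 - 35765\right) \left(- \frac{409716591397}{4434} - 33432\right) = \left(-3428\right) \left(- \frac{409864828885}{4434}\right) = \frac{702508316708890}{2217}$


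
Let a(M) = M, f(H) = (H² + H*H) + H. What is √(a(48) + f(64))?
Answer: 4*√519 ≈ 91.126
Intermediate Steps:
f(H) = H + 2*H² (f(H) = (H² + H²) + H = 2*H² + H = H + 2*H²)
√(a(48) + f(64)) = √(48 + 64*(1 + 2*64)) = √(48 + 64*(1 + 128)) = √(48 + 64*129) = √(48 + 8256) = √8304 = 4*√519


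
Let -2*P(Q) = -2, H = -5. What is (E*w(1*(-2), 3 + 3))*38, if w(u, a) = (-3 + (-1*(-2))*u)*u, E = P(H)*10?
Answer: 5320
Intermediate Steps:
P(Q) = 1 (P(Q) = -1/2*(-2) = 1)
E = 10 (E = 1*10 = 10)
w(u, a) = u*(-3 + 2*u) (w(u, a) = (-3 + 2*u)*u = u*(-3 + 2*u))
(E*w(1*(-2), 3 + 3))*38 = (10*((1*(-2))*(-3 + 2*(1*(-2)))))*38 = (10*(-2*(-3 + 2*(-2))))*38 = (10*(-2*(-3 - 4)))*38 = (10*(-2*(-7)))*38 = (10*14)*38 = 140*38 = 5320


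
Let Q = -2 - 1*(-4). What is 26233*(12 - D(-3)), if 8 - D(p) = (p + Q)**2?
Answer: 131165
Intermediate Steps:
Q = 2 (Q = -2 + 4 = 2)
D(p) = 8 - (2 + p)**2 (D(p) = 8 - (p + 2)**2 = 8 - (2 + p)**2)
26233*(12 - D(-3)) = 26233*(12 - (8 - (2 - 3)**2)) = 26233*(12 - (8 - 1*(-1)**2)) = 26233*(12 - (8 - 1*1)) = 26233*(12 - (8 - 1)) = 26233*(12 - 1*7) = 26233*(12 - 7) = 26233*5 = 131165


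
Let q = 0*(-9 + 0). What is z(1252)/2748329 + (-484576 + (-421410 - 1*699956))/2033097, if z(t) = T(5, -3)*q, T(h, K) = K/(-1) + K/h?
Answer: -535314/677699 ≈ -0.78990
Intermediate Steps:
T(h, K) = -K + K/h (T(h, K) = K*(-1) + K/h = -K + K/h)
q = 0 (q = 0*(-9) = 0)
z(t) = 0 (z(t) = (-1*(-3) - 3/5)*0 = (3 - 3*1/5)*0 = (3 - 3/5)*0 = (12/5)*0 = 0)
z(1252)/2748329 + (-484576 + (-421410 - 1*699956))/2033097 = 0/2748329 + (-484576 + (-421410 - 1*699956))/2033097 = 0*(1/2748329) + (-484576 + (-421410 - 699956))*(1/2033097) = 0 + (-484576 - 1121366)*(1/2033097) = 0 - 1605942*1/2033097 = 0 - 535314/677699 = -535314/677699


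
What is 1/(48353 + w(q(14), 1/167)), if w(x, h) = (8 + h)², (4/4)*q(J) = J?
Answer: 27889/1350304386 ≈ 2.0654e-5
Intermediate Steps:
q(J) = J
1/(48353 + w(q(14), 1/167)) = 1/(48353 + (8 + 1/167)²) = 1/(48353 + (1337/167)²) = 1/(48353 + 1787569/27889) = 1/(1350304386/27889) = 27889/1350304386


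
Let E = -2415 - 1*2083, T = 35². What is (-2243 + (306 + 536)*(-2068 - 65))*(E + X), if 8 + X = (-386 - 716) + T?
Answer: 7881637707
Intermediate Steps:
T = 1225
E = -4498 (E = -2415 - 2083 = -4498)
X = 115 (X = -8 + ((-386 - 716) + 1225) = -8 + (-1102 + 1225) = -8 + 123 = 115)
(-2243 + (306 + 536)*(-2068 - 65))*(E + X) = (-2243 + (306 + 536)*(-2068 - 65))*(-4498 + 115) = (-2243 + 842*(-2133))*(-4383) = (-2243 - 1795986)*(-4383) = -1798229*(-4383) = 7881637707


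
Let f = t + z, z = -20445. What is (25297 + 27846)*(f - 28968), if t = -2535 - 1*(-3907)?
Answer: -2553042863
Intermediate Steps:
t = 1372 (t = -2535 + 3907 = 1372)
f = -19073 (f = 1372 - 20445 = -19073)
(25297 + 27846)*(f - 28968) = (25297 + 27846)*(-19073 - 28968) = 53143*(-48041) = -2553042863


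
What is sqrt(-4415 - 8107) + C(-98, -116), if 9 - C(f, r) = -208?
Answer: 217 + I*sqrt(12522) ≈ 217.0 + 111.9*I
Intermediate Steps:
C(f, r) = 217 (C(f, r) = 9 - 1*(-208) = 9 + 208 = 217)
sqrt(-4415 - 8107) + C(-98, -116) = sqrt(-4415 - 8107) + 217 = sqrt(-12522) + 217 = I*sqrt(12522) + 217 = 217 + I*sqrt(12522)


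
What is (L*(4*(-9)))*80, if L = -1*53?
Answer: 152640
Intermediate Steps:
L = -53
(L*(4*(-9)))*80 = -212*(-9)*80 = -53*(-36)*80 = 1908*80 = 152640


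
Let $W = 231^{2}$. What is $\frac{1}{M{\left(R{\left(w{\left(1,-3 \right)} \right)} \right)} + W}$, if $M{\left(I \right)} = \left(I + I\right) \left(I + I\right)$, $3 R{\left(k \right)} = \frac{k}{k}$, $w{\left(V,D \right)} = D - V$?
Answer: $\frac{9}{480253} \approx 1.874 \cdot 10^{-5}$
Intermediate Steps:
$W = 53361$
$R{\left(k \right)} = \frac{1}{3}$ ($R{\left(k \right)} = \frac{k \frac{1}{k}}{3} = \frac{1}{3} \cdot 1 = \frac{1}{3}$)
$M{\left(I \right)} = 4 I^{2}$ ($M{\left(I \right)} = 2 I 2 I = 4 I^{2}$)
$\frac{1}{M{\left(R{\left(w{\left(1,-3 \right)} \right)} \right)} + W} = \frac{1}{\frac{4}{9} + 53361} = \frac{1}{\frac{480253}{9}} = \frac{9}{480253}$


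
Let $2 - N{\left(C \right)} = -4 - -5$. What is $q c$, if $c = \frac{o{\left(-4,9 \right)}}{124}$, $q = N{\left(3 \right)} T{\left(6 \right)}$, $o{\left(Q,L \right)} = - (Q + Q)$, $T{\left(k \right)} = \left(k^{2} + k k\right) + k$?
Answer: $\frac{156}{31} \approx 5.0323$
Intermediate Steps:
$N{\left(C \right)} = 1$ ($N{\left(C \right)} = 2 - \left(-4 - -5\right) = 2 - \left(-4 + 5\right) = 2 - 1 = 1$)
$T{\left(k \right)} = k + 2 k^{2}$ ($T{\left(k \right)} = \left(k^{2} + k^{2}\right) + k = 2 k^{2} + k = k + 2 k^{2}$)
$o{\left(Q,L \right)} = - 2 Q$
$q = 78$ ($q = 1 \cdot 6 \left(1 + 2 \cdot 6\right) = 1 \cdot 6 \left(1 + 12\right) = 1 \cdot 6 \cdot 13 = 1 \cdot 78 = 78$)
$c = \frac{2}{31}$ ($c = \frac{\left(-2\right) \left(-4\right)}{124} = 8 \cdot \frac{1}{124} = \frac{2}{31} \approx 0.064516$)
$q c = 78 \cdot \frac{2}{31} = \frac{156}{31}$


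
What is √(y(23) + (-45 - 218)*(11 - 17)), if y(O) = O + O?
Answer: 2*√406 ≈ 40.299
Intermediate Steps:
y(O) = 2*O
√(y(23) + (-45 - 218)*(11 - 17)) = √(2*23 + (-45 - 218)*(11 - 17)) = √(46 - 263*(-6)) = √(46 + 1578) = √1624 = 2*√406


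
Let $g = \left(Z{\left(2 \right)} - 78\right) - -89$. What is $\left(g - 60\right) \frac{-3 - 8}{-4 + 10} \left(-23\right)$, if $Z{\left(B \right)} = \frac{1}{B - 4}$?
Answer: $- \frac{8349}{4} \approx -2087.3$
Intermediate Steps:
$Z{\left(B \right)} = \frac{1}{-4 + B}$
$g = \frac{21}{2}$ ($g = \left(\frac{1}{-4 + 2} - 78\right) - -89 = \left(\frac{1}{-2} - 78\right) + 89 = \left(- \frac{1}{2} - 78\right) + 89 = - \frac{157}{2} + 89 = \frac{21}{2} \approx 10.5$)
$\left(g - 60\right) \frac{-3 - 8}{-4 + 10} \left(-23\right) = \left(\frac{21}{2} - 60\right) \frac{-3 - 8}{-4 + 10} \left(-23\right) = - \frac{99 - \frac{11}{6} \left(-23\right)}{2} = - \frac{99 \left(-11\right) \frac{1}{6} \left(-23\right)}{2} = - \frac{99 \left(\left(- \frac{11}{6}\right) \left(-23\right)\right)}{2} = \left(- \frac{99}{2}\right) \frac{253}{6} = - \frac{8349}{4}$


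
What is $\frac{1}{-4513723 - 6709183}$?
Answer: $- \frac{1}{11222906} \approx -8.9103 \cdot 10^{-8}$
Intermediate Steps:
$\frac{1}{-4513723 - 6709183} = \frac{1}{-11222906} = - \frac{1}{11222906}$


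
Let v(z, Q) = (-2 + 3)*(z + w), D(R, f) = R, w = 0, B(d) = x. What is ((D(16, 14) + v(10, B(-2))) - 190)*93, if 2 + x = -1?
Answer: -15252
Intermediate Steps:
x = -3 (x = -2 - 1 = -3)
B(d) = -3
v(z, Q) = z (v(z, Q) = (-2 + 3)*(z + 0) = 1*z = z)
((D(16, 14) + v(10, B(-2))) - 190)*93 = ((16 + 10) - 190)*93 = (26 - 190)*93 = -164*93 = -15252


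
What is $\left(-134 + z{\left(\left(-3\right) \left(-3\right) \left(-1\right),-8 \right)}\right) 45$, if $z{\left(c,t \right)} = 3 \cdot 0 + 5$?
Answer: $-5805$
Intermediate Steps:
$z{\left(c,t \right)} = 5$ ($z{\left(c,t \right)} = 0 + 5 = 5$)
$\left(-134 + z{\left(\left(-3\right) \left(-3\right) \left(-1\right),-8 \right)}\right) 45 = \left(-134 + 5\right) 45 = \left(-129\right) 45 = -5805$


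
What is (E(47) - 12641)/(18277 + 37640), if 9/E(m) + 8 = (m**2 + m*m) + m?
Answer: -2965312/13116951 ≈ -0.22607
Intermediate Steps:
E(m) = 9/(-8 + m + 2*m**2) (E(m) = 9/(-8 + ((m**2 + m*m) + m)) = 9/(-8 + ((m**2 + m**2) + m)) = 9/(-8 + (2*m**2 + m)) = 9/(-8 + (m + 2*m**2)) = 9/(-8 + m + 2*m**2))
(E(47) - 12641)/(18277 + 37640) = (9/(-8 + 47 + 2*47**2) - 12641)/(18277 + 37640) = (9/(-8 + 47 + 2*2209) - 12641)/55917 = (9/(-8 + 47 + 4418) - 12641)*(1/55917) = (9/4457 - 12641)*(1/55917) = -56340928/4457*1/55917 = -2965312/13116951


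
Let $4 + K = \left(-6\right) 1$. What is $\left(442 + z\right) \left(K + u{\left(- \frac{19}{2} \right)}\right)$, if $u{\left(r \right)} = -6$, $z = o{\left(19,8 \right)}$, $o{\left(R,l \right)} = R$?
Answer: $-7376$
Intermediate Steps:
$z = 19$
$K = -10$ ($K = -4 - 6 = -10$)
$\left(442 + z\right) \left(K + u{\left(- \frac{19}{2} \right)}\right) = \left(442 + 19\right) \left(-10 - 6\right) = 461 \left(-16\right) = -7376$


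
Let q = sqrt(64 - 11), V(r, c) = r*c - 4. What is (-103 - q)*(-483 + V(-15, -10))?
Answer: 34711 + 337*sqrt(53) ≈ 37164.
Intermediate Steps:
V(r, c) = -4 + c*r (V(r, c) = c*r - 4 = -4 + c*r)
q = sqrt(53) ≈ 7.2801
(-103 - q)*(-483 + V(-15, -10)) = (-103 - sqrt(53))*(-483 + (-4 - 10*(-15))) = (-103 - sqrt(53))*(-483 + (-4 + 150)) = (-103 - sqrt(53))*(-483 + 146) = (-103 - sqrt(53))*(-337) = 34711 + 337*sqrt(53)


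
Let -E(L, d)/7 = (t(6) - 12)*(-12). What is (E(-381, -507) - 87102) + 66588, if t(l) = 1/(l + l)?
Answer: -21515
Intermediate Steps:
t(l) = 1/(2*l)
E(L, d) = -1001 (E(L, d) = -7*((1/2)/6 - 12)*(-12) = -7*((1/2)*(1/6) - 12)*(-12) = -7*(1/12 - 12)*(-12) = -(-1001)*(-12)/12 = -7*143 = -1001)
(E(-381, -507) - 87102) + 66588 = (-1001 - 87102) + 66588 = -88103 + 66588 = -21515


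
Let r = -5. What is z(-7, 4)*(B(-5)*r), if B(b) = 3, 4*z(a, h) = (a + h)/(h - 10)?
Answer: -15/8 ≈ -1.8750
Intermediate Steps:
z(a, h) = (a + h)/(4*(-10 + h)) (z(a, h) = ((a + h)/(h - 10))/4 = ((a + h)/(-10 + h))/4 = (a + h)/(4*(-10 + h)))
z(-7, 4)*(B(-5)*r) = ((-7 + 4)/(4*(-10 + 4)))*(3*(-5)) = ((¼)*(-3)/(-6))*(-15) = ((¼)*(-⅙)*(-3))*(-15) = (⅛)*(-15) = -15/8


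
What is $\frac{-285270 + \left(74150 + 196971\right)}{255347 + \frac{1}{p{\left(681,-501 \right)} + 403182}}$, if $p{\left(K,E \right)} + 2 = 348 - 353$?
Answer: $- \frac{5704523075}{102949526726} \approx -0.055411$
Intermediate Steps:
$p{\left(K,E \right)} = -7$ ($p{\left(K,E \right)} = -2 + \left(348 - 353\right) = -2 - 5 = -7$)
$\frac{-285270 + \left(74150 + 196971\right)}{255347 + \frac{1}{p{\left(681,-501 \right)} + 403182}} = \frac{-285270 + \left(74150 + 196971\right)}{255347 + \frac{1}{-7 + 403182}} = \frac{-285270 + 271121}{255347 + \frac{1}{403175}} = - \frac{14149}{255347 + \frac{1}{403175}} = - \frac{14149}{\frac{102949526726}{403175}} = \left(-14149\right) \frac{403175}{102949526726} = - \frac{5704523075}{102949526726}$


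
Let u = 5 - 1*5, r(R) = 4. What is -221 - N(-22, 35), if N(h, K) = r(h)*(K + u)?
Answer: -361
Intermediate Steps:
u = 0 (u = 5 - 5 = 0)
N(h, K) = 4*K (N(h, K) = 4*(K + 0) = 4*K)
-221 - N(-22, 35) = -221 - 4*35 = -221 - 1*140 = -221 - 140 = -361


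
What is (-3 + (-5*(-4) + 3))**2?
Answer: 400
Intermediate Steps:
(-3 + (-5*(-4) + 3))**2 = (-3 + (20 + 3))**2 = (-3 + 23)**2 = 20**2 = 400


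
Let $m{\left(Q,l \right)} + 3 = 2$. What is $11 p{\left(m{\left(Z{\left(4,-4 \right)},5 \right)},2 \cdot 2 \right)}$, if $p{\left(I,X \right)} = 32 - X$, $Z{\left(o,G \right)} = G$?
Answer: $308$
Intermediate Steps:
$m{\left(Q,l \right)} = -1$ ($m{\left(Q,l \right)} = -3 + 2 = -1$)
$11 p{\left(m{\left(Z{\left(4,-4 \right)},5 \right)},2 \cdot 2 \right)} = 11 \left(32 - 2 \cdot 2\right) = 11 \left(32 - 4\right) = 11 \cdot 28 = 308$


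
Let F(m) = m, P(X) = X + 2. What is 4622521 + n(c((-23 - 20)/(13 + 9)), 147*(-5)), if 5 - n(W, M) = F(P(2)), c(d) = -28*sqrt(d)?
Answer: 4622522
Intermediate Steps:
P(X) = 2 + X
n(W, M) = 1 (n(W, M) = 5 - (2 + 2) = 5 - 1*4 = 5 - 4 = 1)
4622521 + n(c((-23 - 20)/(13 + 9)), 147*(-5)) = 4622521 + 1 = 4622522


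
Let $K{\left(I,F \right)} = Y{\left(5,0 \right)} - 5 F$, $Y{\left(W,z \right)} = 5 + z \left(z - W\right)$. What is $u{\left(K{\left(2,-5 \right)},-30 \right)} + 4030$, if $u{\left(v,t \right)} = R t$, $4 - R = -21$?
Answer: $3280$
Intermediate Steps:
$R = 25$ ($R = 4 - -21 = 4 + 21 = 25$)
$K{\left(I,F \right)} = 5 - 5 F$ ($K{\left(I,F \right)} = \left(5 + 0^{2} - 5 \cdot 0\right) - 5 F = \left(5 + 0 + 0\right) - 5 F = 5 - 5 F$)
$u{\left(v,t \right)} = 25 t$
$u{\left(K{\left(2,-5 \right)},-30 \right)} + 4030 = 25 \left(-30\right) + 4030 = -750 + 4030 = 3280$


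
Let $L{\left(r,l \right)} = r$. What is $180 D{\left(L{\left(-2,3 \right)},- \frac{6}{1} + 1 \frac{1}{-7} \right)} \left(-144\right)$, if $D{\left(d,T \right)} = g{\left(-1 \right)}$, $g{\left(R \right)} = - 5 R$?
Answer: $-129600$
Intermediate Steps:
$D{\left(d,T \right)} = 5$ ($D{\left(d,T \right)} = \left(-5\right) \left(-1\right) = 5$)
$180 D{\left(L{\left(-2,3 \right)},- \frac{6}{1} + 1 \frac{1}{-7} \right)} \left(-144\right) = 180 \cdot 5 \left(-144\right) = 900 \left(-144\right) = -129600$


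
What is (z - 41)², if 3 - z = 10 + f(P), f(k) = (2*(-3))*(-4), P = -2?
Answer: 5184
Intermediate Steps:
f(k) = 24 (f(k) = -6*(-4) = 24)
z = -31 (z = 3 - (10 + 24) = 3 - 1*34 = 3 - 34 = -31)
(z - 41)² = (-31 - 41)² = (-72)² = 5184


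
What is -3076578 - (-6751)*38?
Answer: -2820040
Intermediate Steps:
-3076578 - (-6751)*38 = -3076578 - 1*(-256538) = -3076578 + 256538 = -2820040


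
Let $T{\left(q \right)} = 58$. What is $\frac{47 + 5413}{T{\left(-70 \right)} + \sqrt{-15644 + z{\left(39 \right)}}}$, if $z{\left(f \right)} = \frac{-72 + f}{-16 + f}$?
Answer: $\frac{2427880}{145739} - \frac{1820 i \sqrt{8276435}}{145739} \approx 16.659 - 35.927 i$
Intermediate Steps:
$z{\left(f \right)} = \frac{-72 + f}{-16 + f}$
$\frac{47 + 5413}{T{\left(-70 \right)} + \sqrt{-15644 + z{\left(39 \right)}}} = \frac{47 + 5413}{58 + \sqrt{-15644 + \frac{-72 + 39}{-16 + 39}}} = \frac{5460}{58 + \sqrt{-15644 + \frac{1}{23} \left(-33\right)}} = \frac{5460}{58 + \sqrt{-15644 - \frac{33}{23}}} = \frac{5460}{58 + \sqrt{- \frac{359845}{23}}} = \frac{5460}{58 + \frac{i \sqrt{8276435}}{23}}$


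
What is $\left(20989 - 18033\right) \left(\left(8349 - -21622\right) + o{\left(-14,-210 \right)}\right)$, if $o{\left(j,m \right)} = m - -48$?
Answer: $88115404$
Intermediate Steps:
$o{\left(j,m \right)} = 48 + m$ ($o{\left(j,m \right)} = m + 48 = 48 + m$)
$\left(20989 - 18033\right) \left(\left(8349 - -21622\right) + o{\left(-14,-210 \right)}\right) = \left(20989 - 18033\right) \left(\left(8349 - -21622\right) + \left(48 - 210\right)\right) = 2956 \left(\left(8349 + 21622\right) - 162\right) = 2956 \left(29971 - 162\right) = 2956 \cdot 29809 = 88115404$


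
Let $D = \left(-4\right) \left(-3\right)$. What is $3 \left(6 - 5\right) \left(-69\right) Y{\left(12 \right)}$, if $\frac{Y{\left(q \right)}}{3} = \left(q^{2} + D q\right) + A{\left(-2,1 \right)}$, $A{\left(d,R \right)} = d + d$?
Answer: $-176364$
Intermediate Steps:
$A{\left(d,R \right)} = 2 d$
$D = 12$
$Y{\left(q \right)} = -12 + 3 q^{2} + 36 q$ ($Y{\left(q \right)} = 3 \left(\left(q^{2} + 12 q\right) + 2 \left(-2\right)\right) = 3 \left(\left(q^{2} + 12 q\right) - 4\right) = 3 \left(-4 + q^{2} + 12 q\right) = -12 + 3 q^{2} + 36 q$)
$3 \left(6 - 5\right) \left(-69\right) Y{\left(12 \right)} = 3 \left(6 - 5\right) \left(-69\right) \left(-12 + 3 \cdot 12^{2} + 36 \cdot 12\right) = 3 \cdot 1 \left(-69\right) \left(-12 + 3 \cdot 144 + 432\right) = 3 \left(-69\right) \left(-12 + 432 + 432\right) = \left(-207\right) 852 = -176364$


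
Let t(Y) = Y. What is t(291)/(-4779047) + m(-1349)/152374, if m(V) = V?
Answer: -6491275237/728202507578 ≈ -0.0089141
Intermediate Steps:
t(291)/(-4779047) + m(-1349)/152374 = 291/(-4779047) - 1349/152374 = 291*(-1/4779047) - 1349*1/152374 = -291/4779047 - 1349/152374 = -6491275237/728202507578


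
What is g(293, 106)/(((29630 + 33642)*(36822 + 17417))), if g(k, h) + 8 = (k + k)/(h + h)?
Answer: -555/363771860848 ≈ -1.5257e-9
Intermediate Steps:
g(k, h) = -8 + k/h (g(k, h) = -8 + (k + k)/(h + h) = -8 + (2*k)/((2*h)) = -8 + (2*k)*(1/(2*h)) = -8 + k/h)
g(293, 106)/(((29630 + 33642)*(36822 + 17417))) = (-8 + 293/106)/(((29630 + 33642)*(36822 + 17417))) = (-8 + 293*(1/106))/((63272*54239)) = (-8 + 293/106)/3431810008 = -555/106*1/3431810008 = -555/363771860848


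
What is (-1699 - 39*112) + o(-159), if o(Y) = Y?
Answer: -6226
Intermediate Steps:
(-1699 - 39*112) + o(-159) = (-1699 - 39*112) - 159 = (-1699 - 4368) - 159 = -6067 - 159 = -6226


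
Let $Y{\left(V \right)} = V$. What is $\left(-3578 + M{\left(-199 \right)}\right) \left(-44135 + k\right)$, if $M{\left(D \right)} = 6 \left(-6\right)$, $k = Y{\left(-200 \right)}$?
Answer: $160226690$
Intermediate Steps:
$k = -200$
$M{\left(D \right)} = -36$
$\left(-3578 + M{\left(-199 \right)}\right) \left(-44135 + k\right) = \left(-3578 - 36\right) \left(-44135 - 200\right) = \left(-3614\right) \left(-44335\right) = 160226690$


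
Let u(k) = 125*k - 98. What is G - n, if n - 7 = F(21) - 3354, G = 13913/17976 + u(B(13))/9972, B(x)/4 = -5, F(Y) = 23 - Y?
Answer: 5552829691/1659784 ≈ 3345.5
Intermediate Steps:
B(x) = -20 (B(x) = 4*(-5) = -20)
u(k) = -98 + 125*k
G = 852211/1659784 (G = 13913/17976 + (-98 + 125*(-20))/9972 = 13913*(1/17976) + (-98 - 2500)*(1/9972) = 13913/17976 - 2598*1/9972 = 13913/17976 - 433/1662 = 852211/1659784 ≈ 0.51345)
n = -3345 (n = 7 + ((23 - 1*21) - 3354) = 7 + ((23 - 21) - 3354) = 7 + (2 - 3354) = 7 - 3352 = -3345)
G - n = 852211/1659784 - 1*(-3345) = 852211/1659784 + 3345 = 5552829691/1659784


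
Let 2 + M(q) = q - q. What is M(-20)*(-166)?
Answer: 332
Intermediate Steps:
M(q) = -2 (M(q) = -2 + (q - q) = -2 + 0 = -2)
M(-20)*(-166) = -2*(-166) = 332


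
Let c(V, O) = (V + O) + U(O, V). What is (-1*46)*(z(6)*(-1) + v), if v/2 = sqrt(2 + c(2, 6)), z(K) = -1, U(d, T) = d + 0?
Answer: -414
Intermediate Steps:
U(d, T) = d
c(V, O) = V + 2*O (c(V, O) = (V + O) + O = (O + V) + O = V + 2*O)
v = 8 (v = 2*sqrt(2 + (2 + 2*6)) = 2*sqrt(2 + (2 + 12)) = 2*sqrt(2 + 14) = 2*sqrt(16) = 2*4 = 8)
(-1*46)*(z(6)*(-1) + v) = (-1*46)*(-1*(-1) + 8) = -46*(1 + 8) = -46*9 = -414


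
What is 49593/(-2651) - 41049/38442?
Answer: -671758335/33969914 ≈ -19.775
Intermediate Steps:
49593/(-2651) - 41049/38442 = 49593*(-1/2651) - 41049*1/38442 = -49593/2651 - 13683/12814 = -671758335/33969914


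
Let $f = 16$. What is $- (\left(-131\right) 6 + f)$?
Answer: $770$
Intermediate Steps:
$- (\left(-131\right) 6 + f) = - (\left(-131\right) 6 + 16) = - (-786 + 16) = \left(-1\right) \left(-770\right) = 770$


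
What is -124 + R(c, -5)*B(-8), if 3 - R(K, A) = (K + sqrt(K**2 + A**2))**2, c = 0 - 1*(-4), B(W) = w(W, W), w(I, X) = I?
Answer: 308 + 64*sqrt(41) ≈ 717.80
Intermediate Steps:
B(W) = W
c = 4 (c = 0 + 4 = 4)
R(K, A) = 3 - (K + sqrt(A**2 + K**2))**2 (R(K, A) = 3 - (K + sqrt(K**2 + A**2))**2 = 3 - (K + sqrt(A**2 + K**2))**2)
-124 + R(c, -5)*B(-8) = -124 + (3 - (4 + sqrt((-5)**2 + 4**2))**2)*(-8) = -124 + (3 - (4 + sqrt(25 + 16))**2)*(-8) = -124 + (3 - (4 + sqrt(41))**2)*(-8) = -124 + (-24 + 8*(4 + sqrt(41))**2) = -148 + 8*(4 + sqrt(41))**2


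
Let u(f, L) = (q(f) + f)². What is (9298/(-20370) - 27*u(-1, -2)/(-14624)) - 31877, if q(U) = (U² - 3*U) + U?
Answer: -1187000169469/37236360 ≈ -31877.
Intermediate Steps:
q(U) = U² - 2*U
u(f, L) = (f + f*(-2 + f))² (u(f, L) = (f*(-2 + f) + f)² = (f + f*(-2 + f))²)
(9298/(-20370) - 27*u(-1, -2)/(-14624)) - 31877 = (9298/(-20370) - 27*(-1)²*(-1 - 1)²/(-14624)) - 31877 = (9298*(-1/20370) - 27*(-2)²*(-1/14624)) - 31877 = (-4649/10185 - 27*4*(-1/14624)) - 31877 = (-4649/10185 - 108*(-1/14624)) - 31877 = (-4649/10185 + 27/3656) - 31877 = -16721749/37236360 - 31877 = -1187000169469/37236360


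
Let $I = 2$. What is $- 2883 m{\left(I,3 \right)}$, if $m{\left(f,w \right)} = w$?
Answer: $-8649$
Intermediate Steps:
$- 2883 m{\left(I,3 \right)} = \left(-2883\right) 3 = -8649$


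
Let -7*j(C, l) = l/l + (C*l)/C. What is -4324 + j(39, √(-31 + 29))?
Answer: -30269/7 - I*√2/7 ≈ -4324.1 - 0.20203*I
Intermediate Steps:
j(C, l) = -⅐ - l/7 (j(C, l) = -(l/l + (C*l)/C)/7 = -(1 + l)/7 = -⅐ - l/7)
-4324 + j(39, √(-31 + 29)) = -4324 + (-⅐ - √(-31 + 29)/7) = -4324 + (-⅐ - I*√2/7) = -30269/7 - I*√2/7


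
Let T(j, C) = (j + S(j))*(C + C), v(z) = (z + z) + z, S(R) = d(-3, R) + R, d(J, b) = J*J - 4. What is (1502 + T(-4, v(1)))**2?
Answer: 2202256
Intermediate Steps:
d(J, b) = -4 + J**2 (d(J, b) = J**2 - 4 = -4 + J**2)
S(R) = 5 + R (S(R) = (-4 + (-3)**2) + R = (-4 + 9) + R = 5 + R)
v(z) = 3*z (v(z) = 2*z + z = 3*z)
T(j, C) = 2*C*(5 + 2*j) (T(j, C) = (j + (5 + j))*(C + C) = (5 + 2*j)*(2*C) = 2*C*(5 + 2*j))
(1502 + T(-4, v(1)))**2 = (1502 + 2*(3*1)*(5 + 2*(-4)))**2 = (1502 + 2*3*(5 - 8))**2 = (1502 + 2*3*(-3))**2 = (1502 - 18)**2 = 1484**2 = 2202256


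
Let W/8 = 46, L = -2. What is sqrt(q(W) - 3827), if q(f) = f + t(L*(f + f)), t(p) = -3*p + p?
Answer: I*sqrt(515) ≈ 22.694*I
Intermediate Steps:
W = 368 (W = 8*46 = 368)
t(p) = -2*p
q(f) = 9*f (q(f) = f - (-4)*(f + f) = f - (-4)*2*f = f - (-8)*f = f + 8*f = 9*f)
sqrt(q(W) - 3827) = sqrt(9*368 - 3827) = sqrt(3312 - 3827) = sqrt(-515) = I*sqrt(515)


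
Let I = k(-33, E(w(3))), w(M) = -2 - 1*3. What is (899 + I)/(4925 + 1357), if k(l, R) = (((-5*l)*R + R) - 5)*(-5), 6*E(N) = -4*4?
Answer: 4706/9423 ≈ 0.49942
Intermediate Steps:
w(M) = -5 (w(M) = -2 - 3 = -5)
E(N) = -8/3 (E(N) = (-4*4)/6 = (1/6)*(-16) = -8/3)
k(l, R) = 25 - 5*R + 25*R*l (k(l, R) = ((-5*R*l + R) - 5)*(-5) = ((R - 5*R*l) - 5)*(-5) = (-5 + R - 5*R*l)*(-5) = 25 - 5*R + 25*R*l)
I = 6715/3 (I = 25 - 5*(-8/3) + 25*(-8/3)*(-33) = 25 + 40/3 + 2200 = 6715/3 ≈ 2238.3)
(899 + I)/(4925 + 1357) = (899 + 6715/3)/(4925 + 1357) = (9412/3)/6282 = (9412/3)*(1/6282) = 4706/9423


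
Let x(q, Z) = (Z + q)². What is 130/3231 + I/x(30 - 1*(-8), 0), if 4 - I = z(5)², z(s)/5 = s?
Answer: -1818731/4665564 ≈ -0.38982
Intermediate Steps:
z(s) = 5*s
I = -621 (I = 4 - (5*5)² = 4 - 1*25² = 4 - 1*625 = 4 - 625 = -621)
130/3231 + I/x(30 - 1*(-8), 0) = 130/3231 - 621/(0 + (30 - 1*(-8)))² = 130*(1/3231) - 621/(0 + (30 + 8))² = 130/3231 - 621/(0 + 38)² = 130/3231 - 621/(38²) = 130/3231 - 621/1444 = -1818731/4665564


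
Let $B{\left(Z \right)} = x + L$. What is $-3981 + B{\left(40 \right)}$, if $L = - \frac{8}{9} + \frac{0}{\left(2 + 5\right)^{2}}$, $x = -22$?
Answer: $- \frac{36035}{9} \approx -4003.9$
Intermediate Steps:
$L = - \frac{8}{9}$ ($L = \left(-8\right) \frac{1}{9} + \frac{0}{7^{2}} = - \frac{8}{9} + \frac{0}{49} = - \frac{8}{9} + 0 \cdot \frac{1}{49} = - \frac{8}{9} + 0 = - \frac{8}{9} \approx -0.88889$)
$B{\left(Z \right)} = - \frac{206}{9}$ ($B{\left(Z \right)} = -22 - \frac{8}{9} = - \frac{206}{9}$)
$-3981 + B{\left(40 \right)} = -3981 - \frac{206}{9} = - \frac{36035}{9}$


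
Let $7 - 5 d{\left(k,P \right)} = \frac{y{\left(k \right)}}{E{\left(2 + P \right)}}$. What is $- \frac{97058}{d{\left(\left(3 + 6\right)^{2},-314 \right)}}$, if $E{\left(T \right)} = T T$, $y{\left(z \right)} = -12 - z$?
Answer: $- \frac{15746689920}{227167} \approx -69318.0$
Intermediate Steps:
$E{\left(T \right)} = T^{2}$
$d{\left(k,P \right)} = \frac{7}{5} - \frac{-12 - k}{5 \left(2 + P\right)^{2}}$ ($d{\left(k,P \right)} = \frac{7}{5} - \frac{\left(-12 - k\right) \frac{1}{\left(2 + P\right)^{2}}}{5} = \frac{7}{5} - \frac{\frac{1}{\left(2 + P\right)^{2}} \left(-12 - k\right)}{5} = \frac{7}{5} - \frac{-12 - k}{5 \left(2 + P\right)^{2}}$)
$- \frac{97058}{d{\left(\left(3 + 6\right)^{2},-314 \right)}} = - \frac{97058}{\frac{1}{5} \frac{1}{\left(2 - 314\right)^{2}} \left(12 + \left(3 + 6\right)^{2} + 7 \left(2 - 314\right)^{2}\right)} = - \frac{97058}{\frac{1}{5} \cdot \frac{1}{97344} \left(12 + 9^{2} + 7 \left(-312\right)^{2}\right)} = - \frac{97058}{\frac{1}{5} \cdot \frac{1}{97344} \left(12 + 81 + 7 \cdot 97344\right)} = - \frac{97058}{\frac{1}{5} \cdot \frac{1}{97344} \left(12 + 81 + 681408\right)} = - \frac{97058}{\frac{1}{5} \cdot \frac{1}{97344} \cdot 681501} = - \frac{97058}{\frac{227167}{162240}} = \left(-97058\right) \frac{162240}{227167} = - \frac{15746689920}{227167}$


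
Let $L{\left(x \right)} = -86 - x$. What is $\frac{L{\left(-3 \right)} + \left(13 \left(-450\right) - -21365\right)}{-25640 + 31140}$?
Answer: $\frac{3858}{1375} \approx 2.8058$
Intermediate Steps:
$\frac{L{\left(-3 \right)} + \left(13 \left(-450\right) - -21365\right)}{-25640 + 31140} = \frac{\left(-86 - -3\right) + \left(13 \left(-450\right) - -21365\right)}{-25640 + 31140} = \frac{\left(-86 + 3\right) + \left(-5850 + 21365\right)}{5500} = \left(-83 + 15515\right) \frac{1}{5500} = 15432 \cdot \frac{1}{5500} = \frac{3858}{1375}$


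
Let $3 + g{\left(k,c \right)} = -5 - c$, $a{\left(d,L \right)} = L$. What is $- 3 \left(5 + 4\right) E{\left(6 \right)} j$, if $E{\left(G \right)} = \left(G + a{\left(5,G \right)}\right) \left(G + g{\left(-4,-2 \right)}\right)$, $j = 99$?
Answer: $0$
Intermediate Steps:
$g{\left(k,c \right)} = -8 - c$ ($g{\left(k,c \right)} = -3 - \left(5 + c\right) = -8 - c$)
$E{\left(G \right)} = 2 G \left(-6 + G\right)$ ($E{\left(G \right)} = \left(G + G\right) \left(G - 6\right) = 2 G \left(G + \left(-8 + 2\right)\right) = 2 G \left(G - 6\right) = 2 G \left(-6 + G\right)$)
$- 3 \left(5 + 4\right) E{\left(6 \right)} j = - 3 \left(5 + 4\right) 2 \cdot 6 \left(-6 + 6\right) 99 = \left(-3\right) 9 \cdot 2 \cdot 6 \cdot 0 \cdot 99 = \left(-27\right) 0 \cdot 99 = 0 \cdot 99 = 0$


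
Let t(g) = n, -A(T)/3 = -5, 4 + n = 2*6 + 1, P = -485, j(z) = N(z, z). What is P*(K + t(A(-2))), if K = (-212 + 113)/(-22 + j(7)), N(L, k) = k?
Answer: -7566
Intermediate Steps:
j(z) = z
n = 9 (n = -4 + (2*6 + 1) = -4 + (12 + 1) = -4 + 13 = 9)
K = 33/5 (K = (-212 + 113)/(-22 + 7) = -99/(-15) = -99*(-1/15) = 33/5 ≈ 6.6000)
A(T) = 15 (A(T) = -3*(-5) = 15)
t(g) = 9
P*(K + t(A(-2))) = -485*(33/5 + 9) = -485*78/5 = -7566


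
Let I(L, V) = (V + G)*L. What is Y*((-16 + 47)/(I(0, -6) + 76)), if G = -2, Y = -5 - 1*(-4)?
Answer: -31/76 ≈ -0.40789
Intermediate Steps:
Y = -1 (Y = -5 + 4 = -1)
I(L, V) = L*(-2 + V) (I(L, V) = (V - 2)*L = (-2 + V)*L = L*(-2 + V))
Y*((-16 + 47)/(I(0, -6) + 76)) = -(-16 + 47)/(0*(-2 - 6) + 76) = -31/(0*(-8) + 76) = -31/(0 + 76) = -31/76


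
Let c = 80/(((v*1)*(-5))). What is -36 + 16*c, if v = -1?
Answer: 220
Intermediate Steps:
c = 16 (c = 80/((-1*1*(-5))) = 80/((-1*(-5))) = 80/5 = 80*(1/5) = 16)
-36 + 16*c = -36 + 16*16 = -36 + 256 = 220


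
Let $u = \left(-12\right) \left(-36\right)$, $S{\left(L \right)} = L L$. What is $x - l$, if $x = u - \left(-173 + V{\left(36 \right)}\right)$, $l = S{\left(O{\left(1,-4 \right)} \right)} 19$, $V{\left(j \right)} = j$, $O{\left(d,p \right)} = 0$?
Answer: $569$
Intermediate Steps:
$S{\left(L \right)} = L^{2}$
$u = 432$
$l = 0$ ($l = 0^{2} \cdot 19 = 0 \cdot 19 = 0$)
$x = 569$ ($x = 432 + \left(\left(\left(-380 + 207\right) + 346\right) - 36\right) = 432 + \left(\left(-173 + 346\right) - 36\right) = 432 + \left(173 - 36\right) = 432 + 137 = 569$)
$x - l = 569 - 0 = 569 + 0 = 569$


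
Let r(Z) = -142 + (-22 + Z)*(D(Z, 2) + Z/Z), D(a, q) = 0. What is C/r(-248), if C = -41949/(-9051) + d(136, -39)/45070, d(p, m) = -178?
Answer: -78709598/7002773785 ≈ -0.011240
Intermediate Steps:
r(Z) = -164 + Z (r(Z) = -142 + (-22 + Z)*(0 + Z/Z) = -142 + (-22 + Z)*(0 + 1) = -142 + (-22 + Z)*1 = -142 + (-22 + Z) = -164 + Z)
C = 314838392/67988095 (C = -41949/(-9051) - 178/45070 = -41949*(-1/9051) - 178*1/45070 = 13983/3017 - 89/22535 = 314838392/67988095 ≈ 4.6308)
C/r(-248) = 314838392/(67988095*(-164 - 248)) = (314838392/67988095)/(-412) = (314838392/67988095)*(-1/412) = -78709598/7002773785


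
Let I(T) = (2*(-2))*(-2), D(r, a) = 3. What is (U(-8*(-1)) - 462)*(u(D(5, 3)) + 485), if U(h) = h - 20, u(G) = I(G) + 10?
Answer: -238422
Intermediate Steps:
I(T) = 8 (I(T) = -4*(-2) = 8)
u(G) = 18 (u(G) = 8 + 10 = 18)
U(h) = -20 + h
(U(-8*(-1)) - 462)*(u(D(5, 3)) + 485) = ((-20 - 8*(-1)) - 462)*(18 + 485) = ((-20 + 8) - 462)*503 = (-12 - 462)*503 = -474*503 = -238422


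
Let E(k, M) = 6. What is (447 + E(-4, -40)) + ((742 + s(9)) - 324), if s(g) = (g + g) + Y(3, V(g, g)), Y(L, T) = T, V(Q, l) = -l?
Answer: 880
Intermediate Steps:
s(g) = g (s(g) = (g + g) - g = 2*g - g = g)
(447 + E(-4, -40)) + ((742 + s(9)) - 324) = (447 + 6) + ((742 + 9) - 324) = 453 + (751 - 324) = 453 + 427 = 880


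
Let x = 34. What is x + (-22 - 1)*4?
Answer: -58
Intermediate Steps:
x + (-22 - 1)*4 = 34 + (-22 - 1)*4 = 34 - 23*4 = 34 - 92 = -58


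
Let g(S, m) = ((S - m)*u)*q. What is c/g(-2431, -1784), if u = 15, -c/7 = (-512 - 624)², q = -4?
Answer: -2258368/9705 ≈ -232.70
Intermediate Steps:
c = -9033472 (c = -7*(-512 - 624)² = -7*(-1136)² = -7*1290496 = -9033472)
g(S, m) = -60*S + 60*m (g(S, m) = ((S - m)*15)*(-4) = (-15*m + 15*S)*(-4) = -60*S + 60*m)
c/g(-2431, -1784) = -9033472/(-60*(-2431) + 60*(-1784)) = -9033472/(145860 - 107040) = -9033472/38820 = -9033472*1/38820 = -2258368/9705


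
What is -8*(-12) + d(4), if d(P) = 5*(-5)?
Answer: 71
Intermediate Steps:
d(P) = -25
-8*(-12) + d(4) = -8*(-12) - 25 = 96 - 25 = 71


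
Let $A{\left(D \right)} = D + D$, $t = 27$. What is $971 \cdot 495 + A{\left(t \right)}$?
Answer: $480699$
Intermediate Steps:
$A{\left(D \right)} = 2 D$
$971 \cdot 495 + A{\left(t \right)} = 971 \cdot 495 + 2 \cdot 27 = 480645 + 54 = 480699$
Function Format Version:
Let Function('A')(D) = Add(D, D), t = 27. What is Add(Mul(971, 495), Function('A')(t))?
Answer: 480699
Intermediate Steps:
Function('A')(D) = Mul(2, D)
Add(Mul(971, 495), Function('A')(t)) = Add(Mul(971, 495), Mul(2, 27)) = Add(480645, 54) = 480699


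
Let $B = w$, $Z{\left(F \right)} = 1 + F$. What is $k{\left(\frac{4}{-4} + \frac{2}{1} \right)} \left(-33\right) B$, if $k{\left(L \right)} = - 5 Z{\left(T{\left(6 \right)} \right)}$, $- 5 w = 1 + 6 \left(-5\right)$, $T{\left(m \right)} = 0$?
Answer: $957$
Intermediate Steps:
$w = \frac{29}{5}$ ($w = - \frac{1 + 6 \left(-5\right)}{5} = - \frac{1 - 30}{5} = \left(- \frac{1}{5}\right) \left(-29\right) = \frac{29}{5} \approx 5.8$)
$B = \frac{29}{5} \approx 5.8$
$k{\left(L \right)} = -5$ ($k{\left(L \right)} = - 5 \left(1 + 0\right) = \left(-5\right) 1 = -5$)
$k{\left(\frac{4}{-4} + \frac{2}{1} \right)} \left(-33\right) B = \left(-5\right) \left(-33\right) \frac{29}{5} = 165 \cdot \frac{29}{5} = 957$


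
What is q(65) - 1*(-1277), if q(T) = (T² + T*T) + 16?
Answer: 9743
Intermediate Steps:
q(T) = 16 + 2*T² (q(T) = (T² + T²) + 16 = 2*T² + 16 = 16 + 2*T²)
q(65) - 1*(-1277) = (16 + 2*65²) - 1*(-1277) = (16 + 2*4225) + 1277 = (16 + 8450) + 1277 = 8466 + 1277 = 9743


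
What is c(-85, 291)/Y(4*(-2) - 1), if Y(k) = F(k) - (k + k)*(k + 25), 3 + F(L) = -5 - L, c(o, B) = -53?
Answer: -53/289 ≈ -0.18339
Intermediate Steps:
F(L) = -8 - L (F(L) = -3 + (-5 - L) = -8 - L)
Y(k) = -8 - k - 2*k*(25 + k) (Y(k) = (-8 - k) - (k + k)*(k + 25) = (-8 - k) - 2*k*(25 + k) = -8 - k - 2*k*(25 + k))
c(-85, 291)/Y(4*(-2) - 1) = -53/(-8 - 51*(4*(-2) - 1) - 2*(4*(-2) - 1)**2) = -53/(-8 - 51*(-8 - 1) - 2*(-8 - 1)**2) = -53/(-8 - 51*(-9) - 2*(-9)**2) = -53/(-8 + 459 - 2*81) = -53/(-8 + 459 - 162) = -53/289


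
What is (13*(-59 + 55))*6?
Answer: -312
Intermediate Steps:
(13*(-59 + 55))*6 = (13*(-4))*6 = -52*6 = -312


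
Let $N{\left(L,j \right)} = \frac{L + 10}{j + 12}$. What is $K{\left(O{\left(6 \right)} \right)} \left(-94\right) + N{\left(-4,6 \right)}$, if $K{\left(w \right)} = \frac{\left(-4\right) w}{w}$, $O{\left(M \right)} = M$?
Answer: $\frac{1129}{3} \approx 376.33$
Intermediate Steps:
$N{\left(L,j \right)} = \frac{10 + L}{12 + j}$
$K{\left(w \right)} = -4$
$K{\left(O{\left(6 \right)} \right)} \left(-94\right) + N{\left(-4,6 \right)} = \left(-4\right) \left(-94\right) + \frac{10 - 4}{12 + 6} = 376 + \frac{1}{18} \cdot 6 = 376 + \frac{1}{3} = \frac{1129}{3}$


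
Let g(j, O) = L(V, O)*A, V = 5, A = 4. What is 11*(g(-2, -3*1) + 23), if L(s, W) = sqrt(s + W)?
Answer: 253 + 44*sqrt(2) ≈ 315.23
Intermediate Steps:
L(s, W) = sqrt(W + s)
g(j, O) = 4*sqrt(5 + O) (g(j, O) = sqrt(O + 5)*4 = sqrt(5 + O)*4 = 4*sqrt(5 + O))
11*(g(-2, -3*1) + 23) = 11*(4*sqrt(5 - 3*1) + 23) = 11*(4*sqrt(5 - 3) + 23) = 11*(4*sqrt(2) + 23) = 11*(23 + 4*sqrt(2)) = 253 + 44*sqrt(2)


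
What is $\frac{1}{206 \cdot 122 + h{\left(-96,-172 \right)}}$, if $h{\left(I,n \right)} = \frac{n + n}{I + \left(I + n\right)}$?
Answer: $\frac{91}{2287098} \approx 3.9788 \cdot 10^{-5}$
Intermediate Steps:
$h{\left(I,n \right)} = \frac{2 n}{n + 2 I}$
$\frac{1}{206 \cdot 122 + h{\left(-96,-172 \right)}} = \frac{1}{206 \cdot 122 + 2 \left(-172\right) \frac{1}{-172 + 2 \left(-96\right)}} = \frac{1}{25132 + 2 \left(-172\right) \frac{1}{-172 - 192}} = \frac{1}{25132 + 2 \left(-172\right) \frac{1}{-364}} = \frac{1}{25132 + 2 \left(-172\right) \left(- \frac{1}{364}\right)} = \frac{1}{25132 + \frac{86}{91}} = \frac{1}{\frac{2287098}{91}} = \frac{91}{2287098}$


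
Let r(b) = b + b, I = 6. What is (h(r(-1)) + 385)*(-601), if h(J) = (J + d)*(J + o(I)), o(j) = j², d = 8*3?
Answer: -680933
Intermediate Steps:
r(b) = 2*b
d = 24
h(J) = (24 + J)*(36 + J) (h(J) = (J + 24)*(J + 6²) = (24 + J)*(J + 36) = (24 + J)*(36 + J))
(h(r(-1)) + 385)*(-601) = ((864 + (2*(-1))² + 60*(2*(-1))) + 385)*(-601) = ((864 + (-2)² + 60*(-2)) + 385)*(-601) = ((864 + 4 - 120) + 385)*(-601) = (748 + 385)*(-601) = 1133*(-601) = -680933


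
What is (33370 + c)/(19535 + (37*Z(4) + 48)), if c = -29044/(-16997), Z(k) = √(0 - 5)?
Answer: 1851308064087/1086393662633 - 3497850093*I*√5/1086393662633 ≈ 1.7041 - 0.0071994*I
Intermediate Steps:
Z(k) = I*√5 (Z(k) = √(-5) = I*√5)
c = 29044/16997 (c = -29044*(-1/16997) = 29044/16997 ≈ 1.7088)
(33370 + c)/(19535 + (37*Z(4) + 48)) = (33370 + 29044/16997)/(19535 + (37*(I*√5) + 48)) = 567218934/(16997*(19535 + (37*I*√5 + 48))) = 567218934/(16997*(19535 + (48 + 37*I*√5))) = 567218934/(16997*(19583 + 37*I*√5))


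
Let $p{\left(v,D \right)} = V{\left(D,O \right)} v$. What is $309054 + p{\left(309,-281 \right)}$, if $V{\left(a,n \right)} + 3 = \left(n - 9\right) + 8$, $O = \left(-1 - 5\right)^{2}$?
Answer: $318942$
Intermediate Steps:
$O = 36$ ($O = \left(-6\right)^{2} = 36$)
$V{\left(a,n \right)} = -4 + n$ ($V{\left(a,n \right)} = -3 + \left(\left(n - 9\right) + 8\right) = -3 + \left(\left(-9 + n\right) + 8\right) = -3 + \left(-1 + n\right) = -4 + n$)
$p{\left(v,D \right)} = 32 v$ ($p{\left(v,D \right)} = \left(-4 + 36\right) v = 32 v$)
$309054 + p{\left(309,-281 \right)} = 309054 + 32 \cdot 309 = 309054 + 9888 = 318942$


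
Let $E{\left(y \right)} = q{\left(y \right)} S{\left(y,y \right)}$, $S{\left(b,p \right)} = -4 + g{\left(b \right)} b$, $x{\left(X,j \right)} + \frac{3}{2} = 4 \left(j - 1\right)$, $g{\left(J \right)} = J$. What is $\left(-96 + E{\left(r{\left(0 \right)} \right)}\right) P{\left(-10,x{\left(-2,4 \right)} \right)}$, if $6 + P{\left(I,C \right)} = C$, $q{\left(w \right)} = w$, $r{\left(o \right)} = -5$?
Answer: $- \frac{1809}{2} \approx -904.5$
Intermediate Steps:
$x{\left(X,j \right)} = - \frac{11}{2} + 4 j$ ($x{\left(X,j \right)} = - \frac{3}{2} + 4 \left(j - 1\right) = - \frac{3}{2} + 4 \left(-1 + j\right) = - \frac{3}{2} + \left(-4 + 4 j\right) = - \frac{11}{2} + 4 j$)
$S{\left(b,p \right)} = -4 + b^{2}$ ($S{\left(b,p \right)} = -4 + b b = -4 + b^{2}$)
$E{\left(y \right)} = y \left(-4 + y^{2}\right)$
$P{\left(I,C \right)} = -6 + C$
$\left(-96 + E{\left(r{\left(0 \right)} \right)}\right) P{\left(-10,x{\left(-2,4 \right)} \right)} = \left(-96 - 5 \left(-4 + \left(-5\right)^{2}\right)\right) \left(-6 + \left(- \frac{11}{2} + 4 \cdot 4\right)\right) = \left(-96 - 5 \left(-4 + 25\right)\right) \left(-6 + \left(- \frac{11}{2} + 16\right)\right) = \left(-96 - 105\right) \left(-6 + \frac{21}{2}\right) = \left(-96 - 105\right) \frac{9}{2} = \left(-201\right) \frac{9}{2} = - \frac{1809}{2}$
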